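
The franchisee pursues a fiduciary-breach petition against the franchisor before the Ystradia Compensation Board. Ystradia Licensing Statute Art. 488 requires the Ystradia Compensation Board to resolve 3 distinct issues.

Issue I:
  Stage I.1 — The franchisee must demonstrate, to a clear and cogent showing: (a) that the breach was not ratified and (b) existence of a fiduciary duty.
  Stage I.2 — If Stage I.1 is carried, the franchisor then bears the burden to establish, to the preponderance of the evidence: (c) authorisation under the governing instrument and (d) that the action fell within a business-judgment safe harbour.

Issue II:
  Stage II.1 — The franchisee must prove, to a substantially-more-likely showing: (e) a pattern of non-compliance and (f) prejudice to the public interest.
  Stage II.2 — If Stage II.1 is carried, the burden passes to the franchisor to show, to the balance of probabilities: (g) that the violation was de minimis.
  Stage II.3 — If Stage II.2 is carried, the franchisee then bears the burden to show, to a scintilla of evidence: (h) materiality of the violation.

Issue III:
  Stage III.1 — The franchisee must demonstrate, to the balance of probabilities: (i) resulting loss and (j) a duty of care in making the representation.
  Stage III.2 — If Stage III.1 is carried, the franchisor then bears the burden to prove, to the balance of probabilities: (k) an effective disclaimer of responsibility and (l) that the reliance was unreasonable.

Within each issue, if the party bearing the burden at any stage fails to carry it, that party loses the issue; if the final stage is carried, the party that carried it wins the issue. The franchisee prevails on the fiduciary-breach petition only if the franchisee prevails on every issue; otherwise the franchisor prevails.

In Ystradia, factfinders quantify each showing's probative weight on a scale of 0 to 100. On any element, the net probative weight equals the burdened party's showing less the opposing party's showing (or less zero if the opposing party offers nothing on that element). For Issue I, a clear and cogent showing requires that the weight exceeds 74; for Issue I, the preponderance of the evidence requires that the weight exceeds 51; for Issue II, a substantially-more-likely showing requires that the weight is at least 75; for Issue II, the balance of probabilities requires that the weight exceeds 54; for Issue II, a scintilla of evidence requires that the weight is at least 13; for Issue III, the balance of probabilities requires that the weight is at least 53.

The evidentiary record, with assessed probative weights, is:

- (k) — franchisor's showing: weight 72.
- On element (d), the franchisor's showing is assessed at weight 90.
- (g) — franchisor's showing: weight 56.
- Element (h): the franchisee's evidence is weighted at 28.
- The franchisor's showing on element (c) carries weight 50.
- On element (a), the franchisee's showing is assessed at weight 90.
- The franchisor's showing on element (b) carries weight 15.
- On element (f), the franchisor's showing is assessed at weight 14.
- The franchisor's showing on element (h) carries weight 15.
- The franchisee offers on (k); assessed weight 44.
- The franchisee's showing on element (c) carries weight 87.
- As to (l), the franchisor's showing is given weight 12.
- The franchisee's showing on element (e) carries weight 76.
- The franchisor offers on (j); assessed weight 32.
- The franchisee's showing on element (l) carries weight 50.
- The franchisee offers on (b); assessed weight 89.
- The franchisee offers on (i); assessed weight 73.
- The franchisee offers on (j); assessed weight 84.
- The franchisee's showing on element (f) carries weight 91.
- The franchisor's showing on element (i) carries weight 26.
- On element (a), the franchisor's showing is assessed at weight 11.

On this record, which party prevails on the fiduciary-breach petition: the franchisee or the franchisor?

— Issue I —
At Stage I.1 the franchisee must meet a clear and cogent showing (weight exceeds 74): on (a) the weight is 90 less the opposing 11 gives net 79, which does exceed 74, so (a) meets the standard; on (b) the weight is 89 less the opposing 15 gives net 74, ≤ 74, so (b) does not meet the standard.
  The franchisee does not carry Stage I.1.
The franchisor prevails on this issue.
— Issue II —
Stage II.1 — burden on franchisee; standard: a substantially-more-likely showing (weight is at least 75).
    (e): 76 ≥ 75 [met]
    (f): 91 − 14 = 77 ≥ 75 [met]
  Stage II.1 is satisfied; the onus moves to the franchisor.
Stage II.2 — burden on franchisor; standard: the balance of probabilities (weight exceeds 54).
    (g): 56 > 54 [met]
  All elements met. The burden passes to the franchisee.
Stage II.3 — burden on franchisee; standard: a scintilla of evidence (weight is at least 13).
    (h): 28 − 15 = 13 ≥ 13 [met]
  All elements met at the final stage.
All stages carried — the franchisee prevails on this issue.
— Issue III —
Stage III.1 — burden on franchisee; standard: the balance of probabilities (weight is at least 53).
    (i): 73 − 26 = 47 < 53 [not met]
    (j): 84 − 32 = 52 < 53 [not met]
  Not every element is met, so the franchisee fails to carry Stage III.1.
The analysis ends at Stage III.1; the franchisor prevails on this issue.
Per-issue: Issue I → franchisor; Issue II → franchisee; Issue III → franchisor. The franchisee must prevail on every issue; overall, the franchisor prevails.

franchisor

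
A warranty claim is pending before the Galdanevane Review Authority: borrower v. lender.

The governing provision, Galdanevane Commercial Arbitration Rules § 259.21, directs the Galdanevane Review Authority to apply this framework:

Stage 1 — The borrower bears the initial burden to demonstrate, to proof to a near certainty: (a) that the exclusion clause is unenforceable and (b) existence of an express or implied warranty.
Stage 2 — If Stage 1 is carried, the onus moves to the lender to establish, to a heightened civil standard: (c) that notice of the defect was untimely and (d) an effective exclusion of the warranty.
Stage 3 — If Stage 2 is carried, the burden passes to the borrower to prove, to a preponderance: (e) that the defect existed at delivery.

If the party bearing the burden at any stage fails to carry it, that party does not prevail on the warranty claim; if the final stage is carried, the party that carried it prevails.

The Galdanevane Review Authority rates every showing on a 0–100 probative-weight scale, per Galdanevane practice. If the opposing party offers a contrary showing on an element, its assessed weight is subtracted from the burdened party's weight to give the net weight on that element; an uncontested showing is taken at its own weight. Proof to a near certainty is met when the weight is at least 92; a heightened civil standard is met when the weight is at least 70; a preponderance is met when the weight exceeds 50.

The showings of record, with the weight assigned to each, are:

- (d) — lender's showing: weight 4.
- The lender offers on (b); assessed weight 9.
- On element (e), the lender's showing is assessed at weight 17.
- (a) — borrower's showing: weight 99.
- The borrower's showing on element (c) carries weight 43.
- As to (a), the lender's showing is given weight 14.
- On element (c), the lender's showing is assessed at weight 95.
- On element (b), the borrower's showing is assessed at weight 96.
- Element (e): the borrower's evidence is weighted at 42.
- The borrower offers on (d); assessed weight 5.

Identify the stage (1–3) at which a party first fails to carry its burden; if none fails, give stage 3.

At Stage 1 the borrower must meet proof to a near certainty (weight is at least 92): on (a) the weight is 99 less the opposing 14 gives net 85, < 92, so (a) does not meet the standard; on (b) the weight is 96 less the opposing 9 gives net 87, which does not reach 92, so (b) does not meet the standard.
  Not every element is met, so the borrower fails to carry Stage 1.
The analysis ends at Stage 1; the lender prevails.

stage 1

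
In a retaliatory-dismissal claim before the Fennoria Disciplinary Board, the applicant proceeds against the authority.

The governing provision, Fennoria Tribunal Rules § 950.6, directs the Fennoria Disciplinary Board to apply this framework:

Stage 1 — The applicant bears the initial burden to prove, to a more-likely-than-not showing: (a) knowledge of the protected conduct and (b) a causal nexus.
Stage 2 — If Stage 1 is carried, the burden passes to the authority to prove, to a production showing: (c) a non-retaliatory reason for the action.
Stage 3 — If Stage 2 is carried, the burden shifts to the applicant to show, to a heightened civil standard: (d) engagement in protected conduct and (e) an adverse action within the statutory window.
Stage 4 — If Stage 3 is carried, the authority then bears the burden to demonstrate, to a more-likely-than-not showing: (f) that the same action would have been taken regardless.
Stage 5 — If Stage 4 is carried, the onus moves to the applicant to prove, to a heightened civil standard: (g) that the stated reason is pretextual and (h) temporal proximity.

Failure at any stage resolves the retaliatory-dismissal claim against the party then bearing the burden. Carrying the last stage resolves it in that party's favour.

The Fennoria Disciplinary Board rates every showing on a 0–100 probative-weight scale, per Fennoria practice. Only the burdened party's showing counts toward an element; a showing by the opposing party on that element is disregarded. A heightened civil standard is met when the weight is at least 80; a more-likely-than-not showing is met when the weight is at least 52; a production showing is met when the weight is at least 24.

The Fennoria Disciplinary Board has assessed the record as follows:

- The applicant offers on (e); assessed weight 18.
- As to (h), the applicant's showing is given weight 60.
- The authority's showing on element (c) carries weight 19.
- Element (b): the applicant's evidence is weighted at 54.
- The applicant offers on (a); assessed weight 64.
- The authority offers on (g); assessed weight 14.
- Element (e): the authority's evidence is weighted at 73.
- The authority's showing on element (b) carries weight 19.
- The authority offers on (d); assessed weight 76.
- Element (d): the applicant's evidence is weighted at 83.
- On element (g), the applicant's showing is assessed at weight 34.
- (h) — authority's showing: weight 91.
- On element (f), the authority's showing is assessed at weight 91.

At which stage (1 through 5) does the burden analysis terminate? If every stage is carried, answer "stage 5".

stage 2

At Stage 1 the applicant must meet a more-likely-than-not showing (weight is at least 52): on (a) the weight is 64, ≥ 52, so (a) meets the standard; on (b) the weight is 54 (the authority's 19 is given no effect), which does reach 52, so (b) meets the standard.
  Stage 1 is satisfied; the onus moves to the authority.
At Stage 2 the authority must meet a production showing (weight is at least 24): on (c) the weight is 19, < 24, so (c) does not meet the standard.
  Not every element is met, so the authority fails to carry Stage 2.
The applicant prevails.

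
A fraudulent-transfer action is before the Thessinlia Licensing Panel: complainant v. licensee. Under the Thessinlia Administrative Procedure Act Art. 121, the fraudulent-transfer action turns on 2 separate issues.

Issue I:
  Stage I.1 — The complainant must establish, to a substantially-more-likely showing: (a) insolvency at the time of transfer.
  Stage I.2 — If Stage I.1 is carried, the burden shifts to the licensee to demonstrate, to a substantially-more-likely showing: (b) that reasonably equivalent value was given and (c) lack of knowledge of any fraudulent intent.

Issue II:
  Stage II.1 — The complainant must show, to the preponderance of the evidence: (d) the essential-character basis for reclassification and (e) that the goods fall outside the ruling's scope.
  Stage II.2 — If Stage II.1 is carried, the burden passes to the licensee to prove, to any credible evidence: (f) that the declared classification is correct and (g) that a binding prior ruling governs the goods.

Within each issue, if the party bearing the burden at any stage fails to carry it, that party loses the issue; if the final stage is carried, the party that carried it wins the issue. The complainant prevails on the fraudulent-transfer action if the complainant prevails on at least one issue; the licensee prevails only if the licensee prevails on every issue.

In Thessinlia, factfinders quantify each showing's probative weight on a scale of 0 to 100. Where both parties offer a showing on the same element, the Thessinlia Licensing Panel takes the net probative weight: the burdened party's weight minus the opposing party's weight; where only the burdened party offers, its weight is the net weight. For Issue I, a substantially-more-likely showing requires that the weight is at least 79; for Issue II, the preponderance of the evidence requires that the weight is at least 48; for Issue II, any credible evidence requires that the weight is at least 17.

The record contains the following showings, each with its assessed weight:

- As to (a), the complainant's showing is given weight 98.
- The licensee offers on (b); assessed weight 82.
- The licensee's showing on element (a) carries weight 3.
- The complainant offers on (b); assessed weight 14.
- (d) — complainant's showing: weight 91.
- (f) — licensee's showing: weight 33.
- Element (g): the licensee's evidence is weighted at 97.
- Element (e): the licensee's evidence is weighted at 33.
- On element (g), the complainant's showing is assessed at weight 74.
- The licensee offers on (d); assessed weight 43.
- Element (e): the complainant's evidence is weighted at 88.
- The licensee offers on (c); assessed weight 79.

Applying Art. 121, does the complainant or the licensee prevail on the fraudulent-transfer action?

— Issue I —
Stage I.1 (complainant, a substantially-more-likely showing, weight is at least 79): (a) net 98−3=95 ≥ 79 — meets.
  The complainant carries Stage I.1; the licensee now bears the burden.
Stage I.2 (licensee, a substantially-more-likely showing, weight is at least 79): (b) net 82−14=68 < 79 — fails; (c) 79 ≥ 79 — meets.
  Stage I.2 not carried; the licensee fails its burden.
So the complainant prevails on this issue.
— Issue II —
Stage II.1 — burden on complainant; standard: the preponderance of the evidence (weight is at least 48).
    (d): 91 − 43 = 48 ≥ 48 [met]
    (e): 88 − 33 = 55 ≥ 48 [met]
  The complainant carries Stage II.1; the licensee now bears the burden.
Stage II.2 — burden on licensee; standard: any credible evidence (weight is at least 17).
    (f): 33 ≥ 17 [met]
    (g): 97 − 74 = 23 ≥ 17 [met]
  The licensee carries the last stage.
With every stage satisfied, the licensee prevails on this issue.
Per-issue: Issue I → complainant; Issue II → licensee. The complainant must prevail on at least one issue; overall, the complainant prevails.

complainant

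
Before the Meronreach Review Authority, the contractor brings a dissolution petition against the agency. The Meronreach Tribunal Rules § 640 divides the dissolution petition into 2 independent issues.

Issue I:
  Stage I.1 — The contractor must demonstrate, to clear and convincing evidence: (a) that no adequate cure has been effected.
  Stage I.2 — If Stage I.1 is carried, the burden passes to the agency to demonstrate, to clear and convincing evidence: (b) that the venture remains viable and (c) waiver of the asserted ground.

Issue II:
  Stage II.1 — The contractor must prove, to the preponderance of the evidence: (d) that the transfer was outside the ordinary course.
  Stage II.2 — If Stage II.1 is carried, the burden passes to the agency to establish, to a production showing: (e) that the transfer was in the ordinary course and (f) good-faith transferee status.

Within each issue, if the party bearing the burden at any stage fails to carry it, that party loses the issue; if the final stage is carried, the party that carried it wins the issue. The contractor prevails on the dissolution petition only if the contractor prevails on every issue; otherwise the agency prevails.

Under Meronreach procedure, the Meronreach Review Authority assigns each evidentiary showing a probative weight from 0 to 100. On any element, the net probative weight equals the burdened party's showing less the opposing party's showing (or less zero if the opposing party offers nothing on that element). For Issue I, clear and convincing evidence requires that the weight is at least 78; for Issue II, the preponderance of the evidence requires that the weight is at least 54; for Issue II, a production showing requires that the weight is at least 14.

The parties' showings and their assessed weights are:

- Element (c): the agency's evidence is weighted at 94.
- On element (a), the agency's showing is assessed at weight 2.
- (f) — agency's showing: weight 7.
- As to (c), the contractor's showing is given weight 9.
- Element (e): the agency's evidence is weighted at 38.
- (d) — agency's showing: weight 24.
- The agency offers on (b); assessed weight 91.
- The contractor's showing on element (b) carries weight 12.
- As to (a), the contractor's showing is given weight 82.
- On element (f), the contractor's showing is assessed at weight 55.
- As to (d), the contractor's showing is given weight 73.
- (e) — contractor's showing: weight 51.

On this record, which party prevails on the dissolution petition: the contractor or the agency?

agency

— Issue I —
At Stage I.1 the contractor must meet clear and convincing evidence (weight is at least 78): on (a) the weight is 82 less the opposing 2 gives net 80, ≥ 78, so (a) meets the standard.
  Stage I.1 is satisfied; the onus moves to the agency.
At Stage I.2 the agency must meet clear and convincing evidence (weight is at least 78): on (b) the weight is 91 less the opposing 12 gives net 79, ≥ 78, so (b) meets the standard; on (c) the weight is 94 less the opposing 9 gives net 85, which does reach 78, so (c) meets the standard.
  The agency carries the last stage.
Every stage carried; the agency prevails on this issue.
— Issue II —
At Stage II.1 the contractor must meet the preponderance of the evidence (weight is at least 54): on (d) the weight is 73 less the opposing 24 gives net 49, which does not reach 54, so (d) does not meet the standard.
  The contractor does not carry Stage II.1.
The agency prevails on this issue.
Per-issue: Issue I → agency; Issue II → agency. The contractor must prevail on every issue; overall, the agency prevails.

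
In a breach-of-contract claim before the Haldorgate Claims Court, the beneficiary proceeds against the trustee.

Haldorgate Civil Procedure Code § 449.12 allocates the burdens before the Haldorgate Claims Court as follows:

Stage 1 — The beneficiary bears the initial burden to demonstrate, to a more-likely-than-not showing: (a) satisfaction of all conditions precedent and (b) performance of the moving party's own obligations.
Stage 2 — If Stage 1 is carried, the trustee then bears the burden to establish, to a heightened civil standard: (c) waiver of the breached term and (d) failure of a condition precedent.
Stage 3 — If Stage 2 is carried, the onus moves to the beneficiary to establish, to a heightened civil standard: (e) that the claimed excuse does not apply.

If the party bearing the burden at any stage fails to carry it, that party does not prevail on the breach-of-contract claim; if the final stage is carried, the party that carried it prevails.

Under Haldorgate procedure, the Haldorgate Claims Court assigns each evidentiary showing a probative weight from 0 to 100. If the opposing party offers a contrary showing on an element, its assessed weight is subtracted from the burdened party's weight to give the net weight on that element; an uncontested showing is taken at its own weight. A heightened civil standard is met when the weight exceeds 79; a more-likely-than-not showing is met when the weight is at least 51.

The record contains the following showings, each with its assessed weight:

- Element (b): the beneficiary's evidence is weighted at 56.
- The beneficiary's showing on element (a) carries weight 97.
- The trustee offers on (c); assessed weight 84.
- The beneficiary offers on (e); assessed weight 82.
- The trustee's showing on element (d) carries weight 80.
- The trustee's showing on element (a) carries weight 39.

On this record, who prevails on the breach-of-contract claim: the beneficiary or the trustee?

beneficiary

At Stage 1 the beneficiary must meet a more-likely-than-not showing (weight is at least 51): on (a) the weight is 97 less the opposing 39 gives net 58, which does reach 51, so (a) meets the standard; on (b) the weight is 56, ≥ 51, so (b) meets the standard.
  Stage 1 carried; the burden shifts to the trustee.
At Stage 2 the trustee must meet a heightened civil standard (weight exceeds 79): on (c) the weight is 84, > 79, so (c) meets the standard; on (d) the weight is 80, > 79, so (d) meets the standard.
  Stage 2 carried; the burden shifts to the beneficiary.
At Stage 3 the beneficiary must meet a heightened civil standard (weight exceeds 79): on (e) the weight is 82, > 79, so (e) meets the standard.
  All elements met at the final stage.
With every stage satisfied, the beneficiary prevails.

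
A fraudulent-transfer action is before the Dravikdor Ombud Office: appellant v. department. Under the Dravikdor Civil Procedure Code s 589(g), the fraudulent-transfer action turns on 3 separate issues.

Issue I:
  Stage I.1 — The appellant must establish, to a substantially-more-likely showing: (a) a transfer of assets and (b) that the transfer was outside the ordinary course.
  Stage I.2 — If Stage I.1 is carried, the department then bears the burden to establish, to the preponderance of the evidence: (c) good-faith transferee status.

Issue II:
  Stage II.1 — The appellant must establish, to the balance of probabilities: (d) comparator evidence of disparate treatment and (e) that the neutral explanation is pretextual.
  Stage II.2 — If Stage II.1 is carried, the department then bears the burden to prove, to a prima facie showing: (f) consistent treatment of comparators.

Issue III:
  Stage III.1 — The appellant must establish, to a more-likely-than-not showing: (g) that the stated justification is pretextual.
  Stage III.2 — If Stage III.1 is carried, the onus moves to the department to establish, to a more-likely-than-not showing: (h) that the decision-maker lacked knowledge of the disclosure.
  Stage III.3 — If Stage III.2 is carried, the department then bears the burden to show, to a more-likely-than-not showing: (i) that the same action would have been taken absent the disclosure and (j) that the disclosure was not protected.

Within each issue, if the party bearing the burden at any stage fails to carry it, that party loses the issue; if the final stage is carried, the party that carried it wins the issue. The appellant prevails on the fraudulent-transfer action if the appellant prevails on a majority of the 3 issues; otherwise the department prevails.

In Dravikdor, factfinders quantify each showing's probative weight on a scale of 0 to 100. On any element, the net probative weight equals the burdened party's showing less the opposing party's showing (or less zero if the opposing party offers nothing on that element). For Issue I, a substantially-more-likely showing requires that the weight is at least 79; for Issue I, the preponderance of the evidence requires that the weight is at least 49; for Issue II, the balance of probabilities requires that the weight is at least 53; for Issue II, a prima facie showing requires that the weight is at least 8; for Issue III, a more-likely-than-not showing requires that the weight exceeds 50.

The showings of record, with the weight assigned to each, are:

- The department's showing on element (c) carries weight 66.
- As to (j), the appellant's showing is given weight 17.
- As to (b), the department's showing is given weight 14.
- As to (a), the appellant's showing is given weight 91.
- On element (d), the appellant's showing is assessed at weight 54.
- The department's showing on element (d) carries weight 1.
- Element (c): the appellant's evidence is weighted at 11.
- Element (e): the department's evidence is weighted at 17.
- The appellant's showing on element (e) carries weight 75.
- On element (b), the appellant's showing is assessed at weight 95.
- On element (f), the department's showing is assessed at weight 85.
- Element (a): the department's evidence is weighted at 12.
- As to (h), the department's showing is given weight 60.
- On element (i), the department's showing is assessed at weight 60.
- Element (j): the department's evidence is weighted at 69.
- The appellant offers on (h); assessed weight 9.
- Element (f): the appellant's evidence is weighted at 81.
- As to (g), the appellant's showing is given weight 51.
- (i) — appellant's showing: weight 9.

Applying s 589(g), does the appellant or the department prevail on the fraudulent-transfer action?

— Issue I —
At Stage I.1 the appellant must meet a substantially-more-likely showing (weight is at least 79): on (a) the weight is 91 less the opposing 12 gives net 79, which does reach 79, so (a) meets the standard; on (b) the weight is 95 less the opposing 14 gives net 81, ≥ 79, so (b) meets the standard.
  Stage I.1 is satisfied; the onus moves to the department.
At Stage I.2 the department must meet the preponderance of the evidence (weight is at least 49): on (c) the weight is 66 less the opposing 11 gives net 55, which does reach 49, so (c) meets the standard.
  The department carries the last stage.
All stages carried — the department prevails on this issue.
— Issue II —
Stage II.1 — burden on appellant; standard: the balance of probabilities (weight is at least 53).
    (d): 54 − 1 = 53 ≥ 53 [met]
    (e): 75 − 17 = 58 ≥ 53 [met]
  The appellant carries Stage II.1; the department now bears the burden.
Stage II.2 — burden on department; standard: a prima facie showing (weight is at least 8).
    (f): 85 − 81 = 4 < 8 [not met]
  The department does not carry Stage II.2.
So the appellant prevails on this issue.
— Issue III —
Stage III.1 — burden on appellant; standard: a more-likely-than-not showing (weight exceeds 50).
    (g): 51 > 50 [met]
  All elements met. The burden passes to the department.
Stage III.2 — burden on department; standard: a more-likely-than-not showing (weight exceeds 50).
    (h): 60 − 9 = 51 > 50 [met]
  Stage III.2 carried; the burden remains with the department.
Stage III.3 — burden on department; standard: a more-likely-than-not showing (weight exceeds 50).
    (i): 60 − 9 = 51 > 50 [met]
    (j): 69 − 17 = 52 > 50 [met]
  All elements met at the final stage.
All stages carried — the department prevails on this issue.
Per-issue: Issue I → department; Issue II → appellant; Issue III → department. The appellant must prevail on a majority of issues; overall, the department prevails.

department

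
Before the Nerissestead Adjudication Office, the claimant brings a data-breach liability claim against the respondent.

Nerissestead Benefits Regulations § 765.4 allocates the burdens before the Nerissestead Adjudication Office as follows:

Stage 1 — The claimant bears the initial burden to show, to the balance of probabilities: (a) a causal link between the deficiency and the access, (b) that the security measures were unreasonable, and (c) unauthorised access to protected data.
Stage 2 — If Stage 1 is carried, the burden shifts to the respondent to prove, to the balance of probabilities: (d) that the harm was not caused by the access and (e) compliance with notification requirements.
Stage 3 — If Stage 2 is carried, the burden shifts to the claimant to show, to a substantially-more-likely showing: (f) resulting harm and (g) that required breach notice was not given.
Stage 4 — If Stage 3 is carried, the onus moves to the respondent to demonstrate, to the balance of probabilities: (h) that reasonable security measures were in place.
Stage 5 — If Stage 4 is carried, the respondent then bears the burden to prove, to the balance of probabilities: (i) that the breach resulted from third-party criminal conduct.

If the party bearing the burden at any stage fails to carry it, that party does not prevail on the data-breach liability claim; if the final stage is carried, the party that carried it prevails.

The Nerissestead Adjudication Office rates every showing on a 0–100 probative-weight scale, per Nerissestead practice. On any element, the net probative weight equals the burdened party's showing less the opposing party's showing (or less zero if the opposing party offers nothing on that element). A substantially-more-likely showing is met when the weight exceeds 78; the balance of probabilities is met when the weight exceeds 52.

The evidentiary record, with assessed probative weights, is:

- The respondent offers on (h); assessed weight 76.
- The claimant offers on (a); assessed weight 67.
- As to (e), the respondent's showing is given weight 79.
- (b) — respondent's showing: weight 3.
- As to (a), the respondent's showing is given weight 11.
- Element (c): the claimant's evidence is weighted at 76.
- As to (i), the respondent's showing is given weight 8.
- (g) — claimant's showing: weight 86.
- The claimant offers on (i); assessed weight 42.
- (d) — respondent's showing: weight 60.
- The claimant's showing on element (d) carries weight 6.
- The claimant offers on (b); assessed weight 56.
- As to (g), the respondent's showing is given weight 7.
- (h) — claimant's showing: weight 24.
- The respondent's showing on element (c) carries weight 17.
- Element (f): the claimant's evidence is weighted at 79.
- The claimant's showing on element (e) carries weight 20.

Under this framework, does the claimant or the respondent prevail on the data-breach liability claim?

claimant

Stage 1 (claimant, the balance of probabilities, weight exceeds 52): (a) net 67−11=56 > 52 — meets; (b) net 56−3=53 > 52 — meets; (c) net 76−17=59 > 52 — meets.
  All elements met. The burden passes to the respondent.
Stage 2 (respondent, the balance of probabilities, weight exceeds 52): (d) net 60−6=54 > 52 — meets; (e) net 79−20=59 > 52 — meets.
  Stage 2 is satisfied; the onus moves to the claimant.
Stage 3 (claimant, a substantially-more-likely showing, weight exceeds 78): (f) 79 > 78 — meets; (g) net 86−7=79 > 78 — meets.
  All elements met. The burden passes to the respondent.
Stage 4 (respondent, the balance of probabilities, weight exceeds 52): (h) net 76−24=52 ≤ 52 — fails.
  The respondent does not carry Stage 4.
So the claimant prevails.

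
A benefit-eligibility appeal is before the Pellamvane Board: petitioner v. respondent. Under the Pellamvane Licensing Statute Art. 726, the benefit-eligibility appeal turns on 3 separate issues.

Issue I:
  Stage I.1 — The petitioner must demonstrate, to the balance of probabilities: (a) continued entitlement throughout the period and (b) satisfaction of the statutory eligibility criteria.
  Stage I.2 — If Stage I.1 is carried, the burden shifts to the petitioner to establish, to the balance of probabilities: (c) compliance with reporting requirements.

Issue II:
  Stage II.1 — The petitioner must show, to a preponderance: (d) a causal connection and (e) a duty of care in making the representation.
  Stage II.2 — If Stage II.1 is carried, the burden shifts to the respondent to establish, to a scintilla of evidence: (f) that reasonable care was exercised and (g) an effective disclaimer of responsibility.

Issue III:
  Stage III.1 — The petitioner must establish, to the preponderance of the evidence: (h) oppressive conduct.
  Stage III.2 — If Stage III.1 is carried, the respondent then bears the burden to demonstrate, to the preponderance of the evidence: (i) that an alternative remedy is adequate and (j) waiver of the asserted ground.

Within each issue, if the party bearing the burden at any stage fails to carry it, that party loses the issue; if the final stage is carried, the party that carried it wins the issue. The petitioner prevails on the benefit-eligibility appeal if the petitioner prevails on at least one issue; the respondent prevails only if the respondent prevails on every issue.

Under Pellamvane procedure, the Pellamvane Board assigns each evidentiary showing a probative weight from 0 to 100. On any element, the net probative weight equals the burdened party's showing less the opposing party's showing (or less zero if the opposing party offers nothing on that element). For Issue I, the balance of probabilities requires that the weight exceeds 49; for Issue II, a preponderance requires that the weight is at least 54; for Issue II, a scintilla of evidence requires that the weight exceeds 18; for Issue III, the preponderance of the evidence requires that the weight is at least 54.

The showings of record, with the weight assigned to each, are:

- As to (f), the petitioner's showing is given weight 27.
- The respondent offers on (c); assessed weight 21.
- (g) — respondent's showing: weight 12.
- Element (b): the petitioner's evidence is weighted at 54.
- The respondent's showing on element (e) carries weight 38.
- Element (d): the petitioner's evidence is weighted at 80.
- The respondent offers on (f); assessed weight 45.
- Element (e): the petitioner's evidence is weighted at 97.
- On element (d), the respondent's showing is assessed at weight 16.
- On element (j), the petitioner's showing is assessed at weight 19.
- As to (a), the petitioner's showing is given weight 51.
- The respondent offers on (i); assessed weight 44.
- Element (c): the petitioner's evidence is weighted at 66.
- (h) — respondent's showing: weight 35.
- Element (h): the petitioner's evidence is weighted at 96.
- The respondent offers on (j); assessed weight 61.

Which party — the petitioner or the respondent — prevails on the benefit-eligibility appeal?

— Issue I —
At Stage I.1 the petitioner must meet the balance of probabilities (weight exceeds 49): on (a) the weight is 51, which does exceed 49, so (a) meets the standard; on (b) the weight is 54, which does exceed 49, so (b) meets the standard.
  Stage I.1 is satisfied; the petitioner continues to bear the burden.
At Stage I.2 the petitioner must meet the balance of probabilities (weight exceeds 49): on (c) the weight is 66 less the opposing 21 gives net 45, which does not exceed 49, so (c) does not meet the standard.
  Stage I.2 not carried; the petitioner fails its burden.
The analysis ends at Stage I.2; the respondent prevails on this issue.
— Issue II —
Stage II.1 — burden on petitioner; standard: a preponderance (weight is at least 54).
    (d): 80 − 16 = 64 ≥ 54 [met]
    (e): 97 − 38 = 59 ≥ 54 [met]
  Stage II.1 is satisfied; the onus moves to the respondent.
Stage II.2 — burden on respondent; standard: a scintilla of evidence (weight exceeds 18).
    (f): 45 − 27 = 18 ≤ 18 [not met]
    (g): 12 ≤ 18 [not met]
  The respondent does not carry Stage II.2.
The petitioner prevails on this issue.
— Issue III —
Stage III.1 — burden on petitioner; standard: the preponderance of the evidence (weight is at least 54).
    (h): 96 − 35 = 61 ≥ 54 [met]
  Stage III.1 carried; the burden shifts to the respondent.
Stage III.2 — burden on respondent; standard: the preponderance of the evidence (weight is at least 54).
    (i): 44 < 54 [not met]
    (j): 61 − 19 = 42 < 54 [not met]
  The respondent does not carry Stage III.2.
So the petitioner prevails on this issue.
Per-issue: Issue I → respondent; Issue II → petitioner; Issue III → petitioner. The petitioner must prevail on at least one issue; overall, the petitioner prevails.

petitioner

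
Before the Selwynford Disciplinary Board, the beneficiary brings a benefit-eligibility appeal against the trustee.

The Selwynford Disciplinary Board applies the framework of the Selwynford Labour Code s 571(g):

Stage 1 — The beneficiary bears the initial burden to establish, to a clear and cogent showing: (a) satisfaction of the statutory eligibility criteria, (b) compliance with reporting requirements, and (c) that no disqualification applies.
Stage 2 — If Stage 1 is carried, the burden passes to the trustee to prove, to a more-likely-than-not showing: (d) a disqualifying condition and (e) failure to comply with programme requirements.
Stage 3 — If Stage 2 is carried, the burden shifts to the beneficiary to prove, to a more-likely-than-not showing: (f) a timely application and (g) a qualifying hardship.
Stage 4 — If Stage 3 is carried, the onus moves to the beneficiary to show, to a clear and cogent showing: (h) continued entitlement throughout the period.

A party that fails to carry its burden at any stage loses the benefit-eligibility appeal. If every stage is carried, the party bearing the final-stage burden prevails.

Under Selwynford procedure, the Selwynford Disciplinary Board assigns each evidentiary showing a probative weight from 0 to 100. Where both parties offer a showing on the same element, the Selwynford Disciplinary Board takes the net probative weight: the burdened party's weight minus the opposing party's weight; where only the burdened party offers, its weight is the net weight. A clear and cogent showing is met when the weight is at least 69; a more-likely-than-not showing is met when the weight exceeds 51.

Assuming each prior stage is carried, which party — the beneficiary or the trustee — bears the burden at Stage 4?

Stage 4's rule assigns the burden to the beneficiary (to a clear and cogent showing).

beneficiary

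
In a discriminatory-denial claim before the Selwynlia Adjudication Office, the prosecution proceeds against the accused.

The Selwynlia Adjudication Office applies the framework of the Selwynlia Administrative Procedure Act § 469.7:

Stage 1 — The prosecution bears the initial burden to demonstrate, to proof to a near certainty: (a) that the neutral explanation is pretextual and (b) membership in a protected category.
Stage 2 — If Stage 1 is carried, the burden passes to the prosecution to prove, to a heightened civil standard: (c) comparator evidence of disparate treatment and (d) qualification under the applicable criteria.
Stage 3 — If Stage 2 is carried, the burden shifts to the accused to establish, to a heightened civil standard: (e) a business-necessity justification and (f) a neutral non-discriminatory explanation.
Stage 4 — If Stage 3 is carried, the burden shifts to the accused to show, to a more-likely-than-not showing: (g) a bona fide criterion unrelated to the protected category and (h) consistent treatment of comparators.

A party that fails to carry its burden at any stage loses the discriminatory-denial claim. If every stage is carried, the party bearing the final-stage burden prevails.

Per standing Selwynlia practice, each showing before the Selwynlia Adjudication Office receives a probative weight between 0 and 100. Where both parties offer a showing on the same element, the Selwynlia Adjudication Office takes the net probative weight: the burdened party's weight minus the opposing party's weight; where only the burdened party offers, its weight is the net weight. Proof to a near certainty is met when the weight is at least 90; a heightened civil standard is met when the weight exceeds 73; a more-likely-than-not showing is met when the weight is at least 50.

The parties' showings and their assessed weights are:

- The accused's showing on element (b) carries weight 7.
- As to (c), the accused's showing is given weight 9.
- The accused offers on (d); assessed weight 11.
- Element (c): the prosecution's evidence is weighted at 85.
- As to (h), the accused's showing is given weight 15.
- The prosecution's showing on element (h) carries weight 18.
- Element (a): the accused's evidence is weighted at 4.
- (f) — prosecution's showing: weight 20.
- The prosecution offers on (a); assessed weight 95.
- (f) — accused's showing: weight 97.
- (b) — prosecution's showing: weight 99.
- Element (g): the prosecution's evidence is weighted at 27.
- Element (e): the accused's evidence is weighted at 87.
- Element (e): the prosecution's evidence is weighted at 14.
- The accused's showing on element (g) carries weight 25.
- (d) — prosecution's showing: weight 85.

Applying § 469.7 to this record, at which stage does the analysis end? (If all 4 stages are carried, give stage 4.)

stage 3

At Stage 1 the prosecution must meet proof to a near certainty (weight is at least 90): on (a) the weight is 95 less the opposing 4 gives net 91, ≥ 90, so (a) meets the standard; on (b) the weight is 99 less the opposing 7 gives net 92, which does reach 90, so (b) meets the standard.
  Stage 1 carried; the burden remains with the prosecution.
At Stage 2 the prosecution must meet a heightened civil standard (weight exceeds 73): on (c) the weight is 85 less the opposing 9 gives net 76, which does exceed 73, so (c) meets the standard; on (d) the weight is 85 less the opposing 11 gives net 74, which does exceed 73, so (d) meets the standard.
  The prosecution carries Stage 2; the accused now bears the burden.
At Stage 3 the accused must meet a heightened civil standard (weight exceeds 73): on (e) the weight is 87 less the opposing 14 gives net 73, ≤ 73, so (e) does not meet the standard; on (f) the weight is 97 less the opposing 20 gives net 77, which does exceed 73, so (f) meets the standard.
  Stage 3 not carried; the accused fails its burden.
So the prosecution prevails.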